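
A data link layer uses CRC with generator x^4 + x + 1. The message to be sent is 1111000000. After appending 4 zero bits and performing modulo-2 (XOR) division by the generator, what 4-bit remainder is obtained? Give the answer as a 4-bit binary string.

1011

Append 4 zeros: 11110000000000. Divide by 10011 (XOR where the leading bit is 1):
  pos 0: 11110 XOR 10011 = 01101
  pos 1: 11010 XOR 10011 = 01001
  pos 2: 10010 XOR 10011 = 00001
  pos 6: 10000 XOR 10011 = 00011
  pos 9: 11000 XOR 10011 = 01011
Remainder (last 4 bits) = 1011. This is the CRC / FCS.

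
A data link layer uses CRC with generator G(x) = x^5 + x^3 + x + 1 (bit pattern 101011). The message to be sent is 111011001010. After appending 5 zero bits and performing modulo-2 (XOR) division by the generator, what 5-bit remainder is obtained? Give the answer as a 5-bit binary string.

11001

Append 5 zeros: 11101100101000000. Divide by 101011 (XOR where the leading bit is 1):
  pos 0: 111011 XOR 101011 = 010000
  pos 1: 100000 XOR 101011 = 001011
  pos 3: 101101 XOR 101011 = 000110
  pos 6: 110010 XOR 101011 = 011001
  pos 7: 110010 XOR 101011 = 011001
  pos 8: 110010 XOR 101011 = 011001
  pos 9: 110010 XOR 101011 = 011001
  pos 10: 110010 XOR 101011 = 011001
  pos 11: 110010 XOR 101011 = 011001
Remainder (last 5 bits) = 11001. This is the CRC / FCS.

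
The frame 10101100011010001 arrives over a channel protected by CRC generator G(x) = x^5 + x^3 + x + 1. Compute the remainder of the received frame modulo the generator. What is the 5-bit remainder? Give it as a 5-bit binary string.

00000

Modulo-2 division of 10101100011010001 by 101011:
  pos 0: 101011 XOR 101011 = 000000
  pos 9: 110100 XOR 101011 = 011111
  pos 10: 111110 XOR 101011 = 010101
  pos 11: 101011 XOR 101011 = 000000
Remainder = 00000 (zero — the frame passes the CRC check).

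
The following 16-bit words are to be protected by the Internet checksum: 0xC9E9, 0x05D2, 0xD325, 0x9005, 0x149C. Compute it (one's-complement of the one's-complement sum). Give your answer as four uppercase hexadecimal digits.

B87C

One's-complement addition (fold any carry out of bit 15 back into bit 0):
  0xC9E9 + 0x05D2 = 0x0CFBB
  0xCFBB + 0xD325 = 0x1A2E0 → wrap carry → 0xA2E1
  0xA2E1 + 0x9005 = 0x132E6 → wrap carry → 0x32E7
  0x32E7 + 0x149C = 0x04783
One's-complement sum = 0x4783.
Checksum = ~0x4783 & 0xFFFF = 0xB87C.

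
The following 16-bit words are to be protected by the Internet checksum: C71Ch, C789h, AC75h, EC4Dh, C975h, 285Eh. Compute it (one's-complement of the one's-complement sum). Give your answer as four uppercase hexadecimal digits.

One's-complement addition (fold any carry out of bit 15 back into bit 0):
  0xC71C + 0xC789 = 0x18EA5 → wrap carry → 0x8EA6
  0x8EA6 + 0xAC75 = 0x13B1B → wrap carry → 0x3B1C
  0x3B1C + 0xEC4D = 0x12769 → wrap carry → 0x276A
  0x276A + 0xC975 = 0x0F0DF
  0xF0DF + 0x285E = 0x1193D → wrap carry → 0x193E
One's-complement sum = 0x193E.
Checksum = ~0x193E & 0xFFFF = 0xE6C1.

E6C1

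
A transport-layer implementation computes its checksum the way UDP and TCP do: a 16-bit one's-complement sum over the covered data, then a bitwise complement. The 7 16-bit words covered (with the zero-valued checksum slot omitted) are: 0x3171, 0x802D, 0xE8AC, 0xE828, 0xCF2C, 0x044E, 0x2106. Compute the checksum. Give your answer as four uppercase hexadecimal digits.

One's-complement addition (fold any carry out of bit 15 back into bit 0):
  0x3171 + 0x802D = 0x0B19E
  0xB19E + 0xE8AC = 0x19A4A → wrap carry → 0x9A4B
  0x9A4B + 0xE828 = 0x18273 → wrap carry → 0x8274
  0x8274 + 0xCF2C = 0x151A0 → wrap carry → 0x51A1
  0x51A1 + 0x044E = 0x055EF
  0x55EF + 0x2106 = 0x076F5
One's-complement sum = 0x76F5.
Checksum = ~0x76F5 & 0xFFFF = 0x890A.

890A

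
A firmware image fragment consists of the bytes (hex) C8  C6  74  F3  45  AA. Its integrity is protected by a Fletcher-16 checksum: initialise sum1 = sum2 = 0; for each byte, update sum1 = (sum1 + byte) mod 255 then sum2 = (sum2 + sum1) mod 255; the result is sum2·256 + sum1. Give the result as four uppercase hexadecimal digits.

Running sums (mod 255):
  after byte 0 (C8): sum1=200, sum2=200
  after byte 1 (C6): sum1=143, sum2=88
  after byte 2 (74): sum1=4, sum2=92
  after byte 3 (F3): sum1=247, sum2=84
  after byte 4 (45): sum1=61, sum2=145
  after byte 5 (AA): sum1=231, sum2=121
Checksum = sum2·256 + sum1 = 121·256 + 231 = 31207 = 0x79E7.

79E7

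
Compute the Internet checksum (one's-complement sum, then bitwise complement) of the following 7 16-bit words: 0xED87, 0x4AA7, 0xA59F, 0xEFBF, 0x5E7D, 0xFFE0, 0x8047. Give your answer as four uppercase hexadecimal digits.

One's-complement addition (fold any carry out of bit 15 back into bit 0):
  0xED87 + 0x4AA7 = 0x1382E → wrap carry → 0x382F
  0x382F + 0xA59F = 0x0DDCE
  0xDDCE + 0xEFBF = 0x1CD8D → wrap carry → 0xCD8E
  0xCD8E + 0x5E7D = 0x12C0B → wrap carry → 0x2C0C
  0x2C0C + 0xFFE0 = 0x12BEC → wrap carry → 0x2BED
  0x2BED + 0x8047 = 0x0AC34
One's-complement sum = 0xAC34.
Checksum = ~0xAC34 & 0xFFFF = 0x53CB.

53CB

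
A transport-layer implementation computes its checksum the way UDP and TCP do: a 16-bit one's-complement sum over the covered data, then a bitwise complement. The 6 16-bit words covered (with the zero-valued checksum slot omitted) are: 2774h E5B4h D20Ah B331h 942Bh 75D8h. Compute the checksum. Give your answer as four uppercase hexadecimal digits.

One's-complement addition (fold any carry out of bit 15 back into bit 0):
  0x2774 + 0xE5B4 = 0x10D28 → wrap carry → 0x0D29
  0x0D29 + 0xD20A = 0x0DF33
  0xDF33 + 0xB331 = 0x19264 → wrap carry → 0x9265
  0x9265 + 0x942B = 0x12690 → wrap carry → 0x2691
  0x2691 + 0x75D8 = 0x09C69
One's-complement sum = 0x9C69.
Checksum = ~0x9C69 & 0xFFFF = 0x6396.

6396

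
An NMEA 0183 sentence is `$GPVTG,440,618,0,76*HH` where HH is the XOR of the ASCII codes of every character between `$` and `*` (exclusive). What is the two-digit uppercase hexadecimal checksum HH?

6C

XOR the ASCII codes of the payload characters:
  'G' = 0x47 → acc = 0x47
  'P' = 0x50 → acc = 0x17
  'V' = 0x56 → acc = 0x41
  'T' = 0x54 → acc = 0x15
  'G' = 0x47 → acc = 0x52
  ',' = 0x2C → acc = 0x7E
  '4' = 0x34 → acc = 0x4A
  '4' = 0x34 → acc = 0x7E
  '0' = 0x30 → acc = 0x4E
  ',' = 0x2C → acc = 0x62
  '6' = 0x36 → acc = 0x54
  '1' = 0x31 → acc = 0x65
  '8' = 0x38 → acc = 0x5D
  ',' = 0x2C → acc = 0x71
  '0' = 0x30 → acc = 0x41
  ',' = 0x2C → acc = 0x6D
  '7' = 0x37 → acc = 0x5A
  '6' = 0x36 → acc = 0x6C
Checksum = 0x6C.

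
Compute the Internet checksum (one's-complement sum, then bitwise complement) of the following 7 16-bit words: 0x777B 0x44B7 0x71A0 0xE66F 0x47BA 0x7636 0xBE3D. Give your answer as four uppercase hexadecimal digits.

One's-complement addition (fold any carry out of bit 15 back into bit 0):
  0x777B + 0x44B7 = 0x0BC32
  0xBC32 + 0x71A0 = 0x12DD2 → wrap carry → 0x2DD3
  0x2DD3 + 0xE66F = 0x11442 → wrap carry → 0x1443
  0x1443 + 0x47BA = 0x05BFD
  0x5BFD + 0x7636 = 0x0D233
  0xD233 + 0xBE3D = 0x19070 → wrap carry → 0x9071
One's-complement sum = 0x9071.
Checksum = ~0x9071 & 0xFFFF = 0x6F8E.

6F8E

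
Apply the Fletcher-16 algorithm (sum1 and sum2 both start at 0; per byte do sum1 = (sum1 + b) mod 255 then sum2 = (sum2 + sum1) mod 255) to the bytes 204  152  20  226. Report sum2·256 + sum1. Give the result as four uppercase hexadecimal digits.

Running sums (mod 255):
  after byte 0 (204): sum1=204, sum2=204
  after byte 1 (152): sum1=101, sum2=50
  after byte 2 (20): sum1=121, sum2=171
  after byte 3 (226): sum1=92, sum2=8
Checksum = sum2·256 + sum1 = 8·256 + 92 = 2140 = 0x085C.

085C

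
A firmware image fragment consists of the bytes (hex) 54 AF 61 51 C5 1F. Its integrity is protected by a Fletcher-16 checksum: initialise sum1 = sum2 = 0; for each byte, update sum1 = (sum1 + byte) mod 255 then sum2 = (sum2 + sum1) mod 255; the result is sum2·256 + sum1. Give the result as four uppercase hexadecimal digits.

8C9B

Running sums (mod 255):
  after byte 0 (54): sum1=84, sum2=84
  after byte 1 (AF): sum1=4, sum2=88
  after byte 2 (61): sum1=101, sum2=189
  after byte 3 (51): sum1=182, sum2=116
  after byte 4 (C5): sum1=124, sum2=240
  after byte 5 (1F): sum1=155, sum2=140
Checksum = sum2·256 + sum1 = 140·256 + 155 = 35995 = 0x8C9B.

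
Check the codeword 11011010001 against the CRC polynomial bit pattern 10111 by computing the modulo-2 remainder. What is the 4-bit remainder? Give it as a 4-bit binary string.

0000

Modulo-2 division of 11011010001 by 10111:
  pos 0: 11011 XOR 10111 = 01100
  pos 1: 11000 XOR 10111 = 01111
  pos 2: 11111 XOR 10111 = 01000
  pos 3: 10000 XOR 10111 = 00111
  pos 5: 11100 XOR 10111 = 01011
  pos 6: 10111 XOR 10111 = 00000
Remainder = 0000 (zero — the frame passes the CRC check).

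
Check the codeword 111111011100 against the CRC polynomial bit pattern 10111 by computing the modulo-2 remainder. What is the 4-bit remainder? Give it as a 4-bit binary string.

Modulo-2 division of 111111011100 by 10111:
  pos 0: 11111 XOR 10111 = 01000
  pos 1: 10001 XOR 10111 = 00110
  pos 3: 11001 XOR 10111 = 01110
  pos 4: 11101 XOR 10111 = 01010
  pos 5: 10101 XOR 10111 = 00010
Remainder = 1000 (nonzero — an error is detected).

1000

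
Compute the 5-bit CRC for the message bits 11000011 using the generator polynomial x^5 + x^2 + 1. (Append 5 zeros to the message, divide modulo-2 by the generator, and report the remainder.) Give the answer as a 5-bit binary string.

Append 5 zeros: 1100001100000. Divide by 100101 (XOR where the leading bit is 1):
  pos 0: 110000 XOR 100101 = 010101
  pos 1: 101011 XOR 100101 = 001110
  pos 3: 111010 XOR 100101 = 011111
  pos 4: 111110 XOR 100101 = 011011
  pos 5: 110110 XOR 100101 = 010011
  pos 6: 100110 XOR 100101 = 000011
Remainder (last 5 bits) = 00110. This is the CRC / FCS.

00110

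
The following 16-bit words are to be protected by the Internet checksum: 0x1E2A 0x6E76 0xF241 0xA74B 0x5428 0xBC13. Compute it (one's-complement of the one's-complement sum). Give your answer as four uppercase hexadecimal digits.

C995

One's-complement addition (fold any carry out of bit 15 back into bit 0):
  0x1E2A + 0x6E76 = 0x08CA0
  0x8CA0 + 0xF241 = 0x17EE1 → wrap carry → 0x7EE2
  0x7EE2 + 0xA74B = 0x1262D → wrap carry → 0x262E
  0x262E + 0x5428 = 0x07A56
  0x7A56 + 0xBC13 = 0x13669 → wrap carry → 0x366A
One's-complement sum = 0x366A.
Checksum = ~0x366A & 0xFFFF = 0xC995.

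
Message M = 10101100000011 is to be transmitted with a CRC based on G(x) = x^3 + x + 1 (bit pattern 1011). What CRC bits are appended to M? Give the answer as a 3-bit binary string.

Append 3 zeros: 10101100000011000. Divide by 1011 (XOR where the leading bit is 1):
  pos 0: 1010 XOR 1011 = 0001
  pos 3: 1110 XOR 1011 = 0101
  pos 4: 1010 XOR 1011 = 0001
  pos 7: 1000 XOR 1011 = 0011
  pos 9: 1101 XOR 1011 = 0110
  pos 10: 1101 XOR 1011 = 0110
  pos 11: 1100 XOR 1011 = 0111
  pos 12: 1110 XOR 1011 = 0101
  pos 13: 1010 XOR 1011 = 0001
Remainder (last 3 bits) = 001. This is the CRC / FCS.

001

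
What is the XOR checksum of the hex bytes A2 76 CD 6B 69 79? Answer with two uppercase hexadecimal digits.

62

XOR the bytes together:
  start with 0xA2
  0xA2 ⊕ 0x76 = 0xD4
  0xD4 ⊕ 0xCD = 0x19
  0x19 ⊕ 0x6B = 0x72
  0x72 ⊕ 0x69 = 0x1B
  0x1B ⊕ 0x79 = 0x62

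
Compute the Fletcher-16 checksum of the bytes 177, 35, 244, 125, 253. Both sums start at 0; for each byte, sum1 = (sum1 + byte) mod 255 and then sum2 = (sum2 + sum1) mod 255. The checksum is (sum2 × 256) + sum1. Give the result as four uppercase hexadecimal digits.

Running sums (mod 255):
  after byte 0 (177): sum1=177, sum2=177
  after byte 1 (35): sum1=212, sum2=134
  after byte 2 (244): sum1=201, sum2=80
  after byte 3 (125): sum1=71, sum2=151
  after byte 4 (253): sum1=69, sum2=220
Checksum = sum2·256 + sum1 = 220·256 + 69 = 56389 = 0xDC45.

DC45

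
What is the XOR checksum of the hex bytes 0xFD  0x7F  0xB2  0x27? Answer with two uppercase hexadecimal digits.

XOR the bytes together:
  start with 0xFD
  0xFD ⊕ 0x7F = 0x82
  0x82 ⊕ 0xB2 = 0x30
  0x30 ⊕ 0x27 = 0x17

17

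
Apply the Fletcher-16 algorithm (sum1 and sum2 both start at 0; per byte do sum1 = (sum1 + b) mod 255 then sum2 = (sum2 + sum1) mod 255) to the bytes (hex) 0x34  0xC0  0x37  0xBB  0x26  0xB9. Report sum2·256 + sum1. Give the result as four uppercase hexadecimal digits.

13C7

Running sums (mod 255):
  after byte 0 (0x34): sum1=52, sum2=52
  after byte 1 (0xC0): sum1=244, sum2=41
  after byte 2 (0x37): sum1=44, sum2=85
  after byte 3 (0xBB): sum1=231, sum2=61
  after byte 4 (0x26): sum1=14, sum2=75
  after byte 5 (0xB9): sum1=199, sum2=19
Checksum = sum2·256 + sum1 = 19·256 + 199 = 5063 = 0x13C7.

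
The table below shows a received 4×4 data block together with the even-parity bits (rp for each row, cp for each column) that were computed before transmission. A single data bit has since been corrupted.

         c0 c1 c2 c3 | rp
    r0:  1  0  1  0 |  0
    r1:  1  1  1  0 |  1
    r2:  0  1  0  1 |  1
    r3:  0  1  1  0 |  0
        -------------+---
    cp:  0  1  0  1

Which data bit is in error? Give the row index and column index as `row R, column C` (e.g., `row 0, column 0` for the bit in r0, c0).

Recompute each row's even parity and compare to rp:
  r0: data parity 0, sent rp 0 → ok
  r1: data parity 1, sent rp 1 → ok
  r2: data parity 0, sent rp 1 → mismatch
  r3: data parity 0, sent rp 0 → ok
Recompute each column's even parity and compare to cp:
  c0: data parity 0, sent cp 0 → ok
  c1: data parity 1, sent cp 1 → ok
  c2: data parity 1, sent cp 0 → mismatch
  c3: data parity 1, sent cp 1 → ok
Exactly one row (r2) and one column (c2) fail → the flipped bit is at their intersection.

row 2, column 2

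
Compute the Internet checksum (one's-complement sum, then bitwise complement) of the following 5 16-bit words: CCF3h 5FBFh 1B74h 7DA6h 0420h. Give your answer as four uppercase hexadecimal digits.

One's-complement addition (fold any carry out of bit 15 back into bit 0):
  0xCCF3 + 0x5FBF = 0x12CB2 → wrap carry → 0x2CB3
  0x2CB3 + 0x1B74 = 0x04827
  0x4827 + 0x7DA6 = 0x0C5CD
  0xC5CD + 0x0420 = 0x0C9ED
One's-complement sum = 0xC9ED.
Checksum = ~0xC9ED & 0xFFFF = 0x3612.

3612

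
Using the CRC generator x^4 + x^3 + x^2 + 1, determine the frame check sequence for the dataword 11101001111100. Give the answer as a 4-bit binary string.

0001

Append 4 zeros: 111010011111000000. Divide by 11101 (XOR where the leading bit is 1):
  pos 0: 11101 XOR 11101 = 00000
  pos 7: 11111 XOR 11101 = 00010
  pos 10: 10000 XOR 11101 = 01101
  pos 11: 11010 XOR 11101 = 00111
  pos 13: 11100 XOR 11101 = 00001
Remainder (last 4 bits) = 0001. This is the CRC / FCS.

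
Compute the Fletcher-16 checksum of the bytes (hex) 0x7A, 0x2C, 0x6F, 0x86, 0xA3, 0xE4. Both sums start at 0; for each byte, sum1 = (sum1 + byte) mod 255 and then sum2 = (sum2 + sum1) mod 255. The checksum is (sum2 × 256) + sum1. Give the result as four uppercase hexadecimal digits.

Running sums (mod 255):
  after byte 0 (0x7A): sum1=122, sum2=122
  after byte 1 (0x2C): sum1=166, sum2=33
  after byte 2 (0x6F): sum1=22, sum2=55
  after byte 3 (0x86): sum1=156, sum2=211
  after byte 4 (0xA3): sum1=64, sum2=20
  after byte 5 (0xE4): sum1=37, sum2=57
Checksum = sum2·256 + sum1 = 57·256 + 37 = 14629 = 0x3925.

3925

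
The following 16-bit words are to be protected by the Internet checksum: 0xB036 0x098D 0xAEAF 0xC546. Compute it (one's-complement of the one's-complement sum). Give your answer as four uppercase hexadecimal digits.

D245

One's-complement addition (fold any carry out of bit 15 back into bit 0):
  0xB036 + 0x098D = 0x0B9C3
  0xB9C3 + 0xAEAF = 0x16872 → wrap carry → 0x6873
  0x6873 + 0xC546 = 0x12DB9 → wrap carry → 0x2DBA
One's-complement sum = 0x2DBA.
Checksum = ~0x2DBA & 0xFFFF = 0xD245.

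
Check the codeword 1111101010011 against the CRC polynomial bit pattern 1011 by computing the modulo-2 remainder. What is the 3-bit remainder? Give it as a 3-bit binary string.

Modulo-2 division of 1111101010011 by 1011:
  pos 0: 1111 XOR 1011 = 0100
  pos 1: 1001 XOR 1011 = 0010
  pos 3: 1001 XOR 1011 = 0010
  pos 5: 1001 XOR 1011 = 0010
  pos 7: 1000 XOR 1011 = 0011
  pos 9: 1111 XOR 1011 = 0100
Remainder = 100 (nonzero — an error is detected).

100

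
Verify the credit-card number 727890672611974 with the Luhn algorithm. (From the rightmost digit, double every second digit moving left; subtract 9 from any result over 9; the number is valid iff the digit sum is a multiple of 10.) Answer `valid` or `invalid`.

invalid

From the right, keep odd positions and double even positions (subtract 9 from any doubled value over 9):
  doubled (positions 2,4,...): 5 2 3 5 0 7 4 → sum 26
  kept (positions 1,3,...): 4 9 1 2 6 9 7 7 → sum 45
Total = 71.
71 mod 10 = 1, so the number is invalid.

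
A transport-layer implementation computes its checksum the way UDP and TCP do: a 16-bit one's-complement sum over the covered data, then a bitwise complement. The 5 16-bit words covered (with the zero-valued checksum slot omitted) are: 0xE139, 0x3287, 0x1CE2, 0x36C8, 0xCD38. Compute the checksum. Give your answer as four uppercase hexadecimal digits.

One's-complement addition (fold any carry out of bit 15 back into bit 0):
  0xE139 + 0x3287 = 0x113C0 → wrap carry → 0x13C1
  0x13C1 + 0x1CE2 = 0x030A3
  0x30A3 + 0x36C8 = 0x0676B
  0x676B + 0xCD38 = 0x134A3 → wrap carry → 0x34A4
One's-complement sum = 0x34A4.
Checksum = ~0x34A4 & 0xFFFF = 0xCB5B.

CB5B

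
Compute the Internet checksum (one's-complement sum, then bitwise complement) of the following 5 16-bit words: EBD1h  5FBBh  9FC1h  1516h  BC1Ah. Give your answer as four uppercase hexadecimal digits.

One's-complement addition (fold any carry out of bit 15 back into bit 0):
  0xEBD1 + 0x5FBB = 0x14B8C → wrap carry → 0x4B8D
  0x4B8D + 0x9FC1 = 0x0EB4E
  0xEB4E + 0x1516 = 0x10064 → wrap carry → 0x0065
  0x0065 + 0xBC1A = 0x0BC7F
One's-complement sum = 0xBC7F.
Checksum = ~0xBC7F & 0xFFFF = 0x4380.

4380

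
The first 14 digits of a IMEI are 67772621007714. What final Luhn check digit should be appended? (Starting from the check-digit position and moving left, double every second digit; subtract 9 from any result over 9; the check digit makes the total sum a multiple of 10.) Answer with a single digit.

7

Partial digits right→left: 4 1 7 7 0 0 1 2 6 2 7 7 7 6
Double every second digit counting from the check-digit position (so the 1st, 3rd, 5th, ... of the partial from the right).
  doubled (with −9 where >9): 8 5 0 2 3 5 5 → sum 28
  kept as-is: 1 7 0 2 2 7 6 → sum 25
Total = 28 + 25 = 53.
Check digit = (10 − (53 mod 10)) mod 10 = 7.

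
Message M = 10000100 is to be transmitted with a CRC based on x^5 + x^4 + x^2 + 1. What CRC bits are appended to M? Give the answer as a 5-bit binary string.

Append 5 zeros: 1000010000000. Divide by 110101 (XOR where the leading bit is 1):
  pos 0: 100001 XOR 110101 = 010100
  pos 1: 101000 XOR 110101 = 011101
  pos 2: 111010 XOR 110101 = 001111
  pos 4: 111100 XOR 110101 = 001001
  pos 6: 100100 XOR 110101 = 010001
  pos 7: 100010 XOR 110101 = 010111
Remainder (last 5 bits) = 10111. This is the CRC / FCS.

10111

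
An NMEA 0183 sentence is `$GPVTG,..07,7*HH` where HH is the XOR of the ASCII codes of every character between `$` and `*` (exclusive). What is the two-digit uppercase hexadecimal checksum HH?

62

XOR the ASCII codes of the payload characters:
  'G' = 0x47 → acc = 0x47
  'P' = 0x50 → acc = 0x17
  'V' = 0x56 → acc = 0x41
  'T' = 0x54 → acc = 0x15
  'G' = 0x47 → acc = 0x52
  ',' = 0x2C → acc = 0x7E
  '.' = 0x2E → acc = 0x50
  '.' = 0x2E → acc = 0x7E
  '0' = 0x30 → acc = 0x4E
  '7' = 0x37 → acc = 0x79
  ',' = 0x2C → acc = 0x55
  '7' = 0x37 → acc = 0x62
Checksum = 0x62.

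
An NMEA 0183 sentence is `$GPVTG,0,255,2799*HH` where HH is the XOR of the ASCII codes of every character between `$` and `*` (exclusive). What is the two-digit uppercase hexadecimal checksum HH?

79

XOR the ASCII codes of the payload characters:
  'G' = 0x47 → acc = 0x47
  'P' = 0x50 → acc = 0x17
  'V' = 0x56 → acc = 0x41
  'T' = 0x54 → acc = 0x15
  'G' = 0x47 → acc = 0x52
  ',' = 0x2C → acc = 0x7E
  '0' = 0x30 → acc = 0x4E
  ',' = 0x2C → acc = 0x62
  '2' = 0x32 → acc = 0x50
  '5' = 0x35 → acc = 0x65
  '5' = 0x35 → acc = 0x50
  ',' = 0x2C → acc = 0x7C
  '2' = 0x32 → acc = 0x4E
  '7' = 0x37 → acc = 0x79
  '9' = 0x39 → acc = 0x40
  '9' = 0x39 → acc = 0x79
Checksum = 0x79.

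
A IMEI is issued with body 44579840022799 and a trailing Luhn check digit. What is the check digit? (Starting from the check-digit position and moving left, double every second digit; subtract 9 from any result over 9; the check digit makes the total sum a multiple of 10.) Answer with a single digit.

9

Partial digits right→left: 9 9 7 2 2 0 0 4 8 9 7 5 4 4
Double every second digit counting from the check-digit position (so the 1st, 3rd, 5th, ... of the partial from the right).
  doubled (with −9 where >9): 9 5 4 0 7 5 8 → sum 38
  kept as-is: 9 2 0 4 9 5 4 → sum 33
Total = 38 + 33 = 71.
Check digit = (10 − (71 mod 10)) mod 10 = 9.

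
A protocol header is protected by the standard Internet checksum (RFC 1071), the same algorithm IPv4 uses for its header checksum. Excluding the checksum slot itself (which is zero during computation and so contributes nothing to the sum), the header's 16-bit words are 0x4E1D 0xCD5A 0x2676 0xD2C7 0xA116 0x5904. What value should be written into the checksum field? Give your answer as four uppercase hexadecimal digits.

One's-complement addition (fold any carry out of bit 15 back into bit 0):
  0x4E1D + 0xCD5A = 0x11B77 → wrap carry → 0x1B78
  0x1B78 + 0x2676 = 0x041EE
  0x41EE + 0xD2C7 = 0x114B5 → wrap carry → 0x14B6
  0x14B6 + 0xA116 = 0x0B5CC
  0xB5CC + 0x5904 = 0x10ED0 → wrap carry → 0x0ED1
One's-complement sum = 0x0ED1.
Checksum = ~0x0ED1 & 0xFFFF = 0xF12E.

F12E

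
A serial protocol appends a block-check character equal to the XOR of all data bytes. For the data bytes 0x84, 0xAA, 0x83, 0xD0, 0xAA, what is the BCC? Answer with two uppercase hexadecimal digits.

D7

XOR the bytes together:
  start with 0x84
  0x84 ⊕ 0xAA = 0x2E
  0x2E ⊕ 0x83 = 0xAD
  0xAD ⊕ 0xD0 = 0x7D
  0x7D ⊕ 0xAA = 0xD7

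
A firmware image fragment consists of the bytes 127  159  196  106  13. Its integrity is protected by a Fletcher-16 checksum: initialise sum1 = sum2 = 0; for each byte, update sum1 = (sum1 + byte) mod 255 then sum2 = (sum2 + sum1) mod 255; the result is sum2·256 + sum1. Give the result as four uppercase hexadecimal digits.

2C5B

Running sums (mod 255):
  after byte 0 (127): sum1=127, sum2=127
  after byte 1 (159): sum1=31, sum2=158
  after byte 2 (196): sum1=227, sum2=130
  after byte 3 (106): sum1=78, sum2=208
  after byte 4 (13): sum1=91, sum2=44
Checksum = sum2·256 + sum1 = 44·256 + 91 = 11355 = 0x2C5B.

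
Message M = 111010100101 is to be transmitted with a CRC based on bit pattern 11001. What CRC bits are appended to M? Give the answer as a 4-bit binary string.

0101

Append 4 zeros: 1110101001010000. Divide by 11001 (XOR where the leading bit is 1):
  pos 0: 11101 XOR 11001 = 00100
  pos 2: 10001 XOR 11001 = 01000
  pos 3: 10000 XOR 11001 = 01001
  pos 4: 10010 XOR 11001 = 01011
  pos 5: 10111 XOR 11001 = 01110
  pos 6: 11100 XOR 11001 = 00101
  pos 8: 10110 XOR 11001 = 01111
  pos 9: 11110 XOR 11001 = 00111
  pos 11: 11100 XOR 11001 = 00101
Remainder (last 4 bits) = 0101. This is the CRC / FCS.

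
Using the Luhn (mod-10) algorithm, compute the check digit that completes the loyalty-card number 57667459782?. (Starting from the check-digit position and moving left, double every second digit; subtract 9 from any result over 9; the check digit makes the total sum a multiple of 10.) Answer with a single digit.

Partial digits right→left: 2 8 7 9 5 4 7 6 6 7 5
Double every second digit counting from the check-digit position (so the 1st, 3rd, 5th, ... of the partial from the right).
  doubled (with −9 where >9): 4 5 1 5 3 1 → sum 19
  kept as-is: 8 9 4 6 7 → sum 34
Total = 19 + 34 = 53.
Check digit = (10 − (53 mod 10)) mod 10 = 7.

7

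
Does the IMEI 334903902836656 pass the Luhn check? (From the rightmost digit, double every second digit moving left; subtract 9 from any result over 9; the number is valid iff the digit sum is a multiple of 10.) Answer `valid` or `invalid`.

From the right, keep odd positions and double even positions (subtract 9 from any doubled value over 9):
  doubled (positions 2,4,...): 1 3 7 0 6 9 6 → sum 32
  kept (positions 1,3,...): 6 6 3 2 9 0 4 3 → sum 33
Total = 65.
65 mod 10 = 5, so the number is invalid.

invalid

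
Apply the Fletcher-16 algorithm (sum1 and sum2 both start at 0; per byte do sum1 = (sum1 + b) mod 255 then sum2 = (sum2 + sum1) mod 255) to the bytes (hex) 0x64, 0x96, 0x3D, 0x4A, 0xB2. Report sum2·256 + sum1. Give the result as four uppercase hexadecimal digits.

Running sums (mod 255):
  after byte 0 (0x64): sum1=100, sum2=100
  after byte 1 (0x96): sum1=250, sum2=95
  after byte 2 (0x3D): sum1=56, sum2=151
  after byte 3 (0x4A): sum1=130, sum2=26
  after byte 4 (0xB2): sum1=53, sum2=79
Checksum = sum2·256 + sum1 = 79·256 + 53 = 20277 = 0x4F35.

4F35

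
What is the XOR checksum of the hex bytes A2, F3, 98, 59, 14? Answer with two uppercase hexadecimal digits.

XOR the bytes together:
  start with 0xA2
  0xA2 ⊕ 0xF3 = 0x51
  0x51 ⊕ 0x98 = 0xC9
  0xC9 ⊕ 0x59 = 0x90
  0x90 ⊕ 0x14 = 0x84

84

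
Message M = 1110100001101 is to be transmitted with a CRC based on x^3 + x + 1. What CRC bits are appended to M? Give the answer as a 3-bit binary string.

Append 3 zeros: 1110100001101000. Divide by 1011 (XOR where the leading bit is 1):
  pos 0: 1110 XOR 1011 = 0101
  pos 1: 1011 XOR 1011 = 0000
  pos 9: 1101 XOR 1011 = 0110
  pos 10: 1100 XOR 1011 = 0111
  pos 11: 1110 XOR 1011 = 0101
  pos 12: 1010 XOR 1011 = 0001
Remainder (last 3 bits) = 001. This is the CRC / FCS.

001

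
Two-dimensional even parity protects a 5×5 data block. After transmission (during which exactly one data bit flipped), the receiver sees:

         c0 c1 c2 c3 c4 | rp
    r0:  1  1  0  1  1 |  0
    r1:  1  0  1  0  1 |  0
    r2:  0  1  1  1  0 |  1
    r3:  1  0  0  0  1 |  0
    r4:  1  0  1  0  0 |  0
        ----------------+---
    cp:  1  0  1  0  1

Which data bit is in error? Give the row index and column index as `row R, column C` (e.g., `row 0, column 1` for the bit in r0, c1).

Recompute each row's even parity and compare to rp:
  r0: data parity 0, sent rp 0 → ok
  r1: data parity 1, sent rp 0 → mismatch
  r2: data parity 1, sent rp 1 → ok
  r3: data parity 0, sent rp 0 → ok
  r4: data parity 0, sent rp 0 → ok
Recompute each column's even parity and compare to cp:
  c0: data parity 0, sent cp 1 → mismatch
  c1: data parity 0, sent cp 0 → ok
  c2: data parity 1, sent cp 1 → ok
  c3: data parity 0, sent cp 0 → ok
  c4: data parity 1, sent cp 1 → ok
Exactly one row (r1) and one column (c0) fail → the flipped bit is at their intersection.

row 1, column 0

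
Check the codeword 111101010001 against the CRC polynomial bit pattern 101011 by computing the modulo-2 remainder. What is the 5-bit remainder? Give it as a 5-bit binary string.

Modulo-2 division of 111101010001 by 101011:
  pos 0: 111101 XOR 101011 = 010110
  pos 1: 101100 XOR 101011 = 000111
  pos 4: 111100 XOR 101011 = 010111
  pos 5: 101110 XOR 101011 = 000101
Remainder = 01011 (nonzero — an error is detected).

01011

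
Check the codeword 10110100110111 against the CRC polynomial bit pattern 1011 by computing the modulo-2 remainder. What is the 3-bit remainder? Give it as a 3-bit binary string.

Modulo-2 division of 10110100110111 by 1011:
  pos 0: 1011 XOR 1011 = 0000
  pos 5: 1001 XOR 1011 = 0010
  pos 7: 1010 XOR 1011 = 0001
  pos 10: 1111 XOR 1011 = 0100
Remainder = 100 (nonzero — an error is detected).

100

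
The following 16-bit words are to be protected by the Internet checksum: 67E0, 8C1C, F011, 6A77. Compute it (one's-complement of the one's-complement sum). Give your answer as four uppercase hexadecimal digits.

One's-complement addition (fold any carry out of bit 15 back into bit 0):
  0x67E0 + 0x8C1C = 0x0F3FC
  0xF3FC + 0xF011 = 0x1E40D → wrap carry → 0xE40E
  0xE40E + 0x6A77 = 0x14E85 → wrap carry → 0x4E86
One's-complement sum = 0x4E86.
Checksum = ~0x4E86 & 0xFFFF = 0xB179.

B179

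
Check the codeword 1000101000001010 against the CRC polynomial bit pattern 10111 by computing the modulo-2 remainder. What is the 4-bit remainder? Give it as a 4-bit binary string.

1011

Modulo-2 division of 1000101000001010 by 10111:
  pos 0: 10001 XOR 10111 = 00110
  pos 2: 11001 XOR 10111 = 01110
  pos 3: 11100 XOR 10111 = 01011
  pos 4: 10110 XOR 10111 = 00001
  pos 8: 10001 XOR 10111 = 00110
  pos 10: 11001 XOR 10111 = 01110
  pos 11: 11100 XOR 10111 = 01011
Remainder = 1011 (nonzero — an error is detected).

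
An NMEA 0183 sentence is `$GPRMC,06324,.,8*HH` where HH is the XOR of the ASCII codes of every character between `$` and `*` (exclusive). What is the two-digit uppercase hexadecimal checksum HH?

42

XOR the ASCII codes of the payload characters:
  'G' = 0x47 → acc = 0x47
  'P' = 0x50 → acc = 0x17
  'R' = 0x52 → acc = 0x45
  'M' = 0x4D → acc = 0x08
  'C' = 0x43 → acc = 0x4B
  ',' = 0x2C → acc = 0x67
  '0' = 0x30 → acc = 0x57
  '6' = 0x36 → acc = 0x61
  '3' = 0x33 → acc = 0x52
  '2' = 0x32 → acc = 0x60
  '4' = 0x34 → acc = 0x54
  ',' = 0x2C → acc = 0x78
  '.' = 0x2E → acc = 0x56
  ',' = 0x2C → acc = 0x7A
  '8' = 0x38 → acc = 0x42
Checksum = 0x42.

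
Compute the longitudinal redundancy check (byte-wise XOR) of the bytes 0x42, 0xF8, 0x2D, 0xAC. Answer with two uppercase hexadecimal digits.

3B

XOR the bytes together:
  start with 0x42
  0x42 ⊕ 0xF8 = 0xBA
  0xBA ⊕ 0x2D = 0x97
  0x97 ⊕ 0xAC = 0x3B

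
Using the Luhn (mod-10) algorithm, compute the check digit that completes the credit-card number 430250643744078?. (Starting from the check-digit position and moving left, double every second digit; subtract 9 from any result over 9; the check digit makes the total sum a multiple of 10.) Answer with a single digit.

Partial digits right→left: 8 7 0 4 4 7 3 4 6 0 5 2 0 3 4
Double every second digit counting from the check-digit position (so the 1st, 3rd, 5th, ... of the partial from the right).
  doubled (with −9 where >9): 7 0 8 6 3 1 0 8 → sum 33
  kept as-is: 7 4 7 4 0 2 3 → sum 27
Total = 33 + 27 = 60.
Check digit = (10 − (60 mod 10)) mod 10 = 0.

0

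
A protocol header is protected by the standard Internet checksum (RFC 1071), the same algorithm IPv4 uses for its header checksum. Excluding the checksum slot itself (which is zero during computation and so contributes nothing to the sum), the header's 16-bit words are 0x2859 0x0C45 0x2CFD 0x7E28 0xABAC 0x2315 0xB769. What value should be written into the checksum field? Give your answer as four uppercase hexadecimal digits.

9A10

One's-complement addition (fold any carry out of bit 15 back into bit 0):
  0x2859 + 0x0C45 = 0x0349E
  0x349E + 0x2CFD = 0x0619B
  0x619B + 0x7E28 = 0x0DFC3
  0xDFC3 + 0xABAC = 0x18B6F → wrap carry → 0x8B70
  0x8B70 + 0x2315 = 0x0AE85
  0xAE85 + 0xB769 = 0x165EE → wrap carry → 0x65EF
One's-complement sum = 0x65EF.
Checksum = ~0x65EF & 0xFFFF = 0x9A10.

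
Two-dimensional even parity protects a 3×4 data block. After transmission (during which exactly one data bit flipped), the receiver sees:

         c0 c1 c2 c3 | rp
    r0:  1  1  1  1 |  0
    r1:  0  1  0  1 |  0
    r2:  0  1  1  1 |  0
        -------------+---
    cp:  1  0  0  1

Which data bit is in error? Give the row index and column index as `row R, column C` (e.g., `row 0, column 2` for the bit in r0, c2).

Recompute each row's even parity and compare to rp:
  r0: data parity 0, sent rp 0 → ok
  r1: data parity 0, sent rp 0 → ok
  r2: data parity 1, sent rp 0 → mismatch
Recompute each column's even parity and compare to cp:
  c0: data parity 1, sent cp 1 → ok
  c1: data parity 1, sent cp 0 → mismatch
  c2: data parity 0, sent cp 0 → ok
  c3: data parity 1, sent cp 1 → ok
Exactly one row (r2) and one column (c1) fail → the flipped bit is at their intersection.

row 2, column 1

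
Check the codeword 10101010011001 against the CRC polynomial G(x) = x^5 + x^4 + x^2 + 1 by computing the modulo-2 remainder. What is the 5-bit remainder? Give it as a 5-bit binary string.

Modulo-2 division of 10101010011001 by 110101:
  pos 0: 101010 XOR 110101 = 011111
  pos 1: 111111 XOR 110101 = 001010
  pos 3: 101000 XOR 110101 = 011101
  pos 4: 111011 XOR 110101 = 001110
  pos 6: 111010 XOR 110101 = 001111
  pos 8: 111101 XOR 110101 = 001000
Remainder = 01000 (nonzero — an error is detected).

01000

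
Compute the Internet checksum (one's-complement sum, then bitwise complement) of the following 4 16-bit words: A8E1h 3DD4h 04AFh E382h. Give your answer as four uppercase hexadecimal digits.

3118

One's-complement addition (fold any carry out of bit 15 back into bit 0):
  0xA8E1 + 0x3DD4 = 0x0E6B5
  0xE6B5 + 0x04AF = 0x0EB64
  0xEB64 + 0xE382 = 0x1CEE6 → wrap carry → 0xCEE7
One's-complement sum = 0xCEE7.
Checksum = ~0xCEE7 & 0xFFFF = 0x3118.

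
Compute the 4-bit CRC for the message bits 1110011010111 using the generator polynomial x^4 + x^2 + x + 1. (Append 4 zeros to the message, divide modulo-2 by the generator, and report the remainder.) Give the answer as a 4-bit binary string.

1000

Append 4 zeros: 11100110101110000. Divide by 10111 (XOR where the leading bit is 1):
  pos 0: 11100 XOR 10111 = 01011
  pos 1: 10111 XOR 10111 = 00000
  pos 6: 10101 XOR 10111 = 00010
  pos 9: 10110 XOR 10111 = 00001
Remainder (last 4 bits) = 1000. This is the CRC / FCS.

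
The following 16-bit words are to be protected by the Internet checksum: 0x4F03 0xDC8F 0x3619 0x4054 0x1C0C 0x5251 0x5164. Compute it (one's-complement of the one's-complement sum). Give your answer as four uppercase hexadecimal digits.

One's-complement addition (fold any carry out of bit 15 back into bit 0):
  0x4F03 + 0xDC8F = 0x12B92 → wrap carry → 0x2B93
  0x2B93 + 0x3619 = 0x061AC
  0x61AC + 0x4054 = 0x0A200
  0xA200 + 0x1C0C = 0x0BE0C
  0xBE0C + 0x5251 = 0x1105D → wrap carry → 0x105E
  0x105E + 0x5164 = 0x061C2
One's-complement sum = 0x61C2.
Checksum = ~0x61C2 & 0xFFFF = 0x9E3D.

9E3D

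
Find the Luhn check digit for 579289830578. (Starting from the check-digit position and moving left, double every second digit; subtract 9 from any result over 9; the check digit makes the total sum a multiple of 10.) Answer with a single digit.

Partial digits right→left: 8 7 5 0 3 8 9 8 2 9 7 5
Double every second digit counting from the check-digit position (so the 1st, 3rd, 5th, ... of the partial from the right).
  doubled (with −9 where >9): 7 1 6 9 4 5 → sum 32
  kept as-is: 7 0 8 8 9 5 → sum 37
Total = 32 + 37 = 69.
Check digit = (10 − (69 mod 10)) mod 10 = 1.

1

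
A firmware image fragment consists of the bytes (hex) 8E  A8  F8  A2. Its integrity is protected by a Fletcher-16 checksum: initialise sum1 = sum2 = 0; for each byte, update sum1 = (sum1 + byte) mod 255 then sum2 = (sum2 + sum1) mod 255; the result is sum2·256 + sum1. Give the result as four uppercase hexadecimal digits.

C8D2

Running sums (mod 255):
  after byte 0 (8E): sum1=142, sum2=142
  after byte 1 (A8): sum1=55, sum2=197
  after byte 2 (F8): sum1=48, sum2=245
  after byte 3 (A2): sum1=210, sum2=200
Checksum = sum2·256 + sum1 = 200·256 + 210 = 51410 = 0xC8D2.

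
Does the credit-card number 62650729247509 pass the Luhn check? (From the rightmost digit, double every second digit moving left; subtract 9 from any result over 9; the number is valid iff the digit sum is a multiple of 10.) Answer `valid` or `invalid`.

valid

From the right, keep odd positions and double even positions (subtract 9 from any doubled value over 9):
  doubled (positions 2,4,...): 0 5 4 4 0 3 3 → sum 19
  kept (positions 1,3,...): 9 5 4 9 7 5 2 → sum 41
Total = 60.
60 mod 10 = 0, so the number is valid.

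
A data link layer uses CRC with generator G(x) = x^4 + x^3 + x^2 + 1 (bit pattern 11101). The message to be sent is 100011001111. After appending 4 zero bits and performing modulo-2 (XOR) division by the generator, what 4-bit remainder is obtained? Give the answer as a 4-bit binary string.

0010

Append 4 zeros: 1000110011110000. Divide by 11101 (XOR where the leading bit is 1):
  pos 0: 10001 XOR 11101 = 01100
  pos 1: 11001 XOR 11101 = 00100
  pos 3: 10000 XOR 11101 = 01101
  pos 4: 11011 XOR 11101 = 00110
  pos 6: 11011 XOR 11101 = 00110
  pos 8: 11010 XOR 11101 = 00111
  pos 10: 11100 XOR 11101 = 00001
Remainder (last 4 bits) = 0010. This is the CRC / FCS.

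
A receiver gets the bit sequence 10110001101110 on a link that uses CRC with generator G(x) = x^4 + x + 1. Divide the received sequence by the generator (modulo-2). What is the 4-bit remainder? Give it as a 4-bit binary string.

Modulo-2 division of 10110001101110 by 10011:
  pos 0: 10110 XOR 10011 = 00101
  pos 2: 10100 XOR 10011 = 00111
  pos 4: 11111 XOR 10011 = 01100
  pos 5: 11000 XOR 10011 = 01011
  pos 6: 10111 XOR 10011 = 00100
  pos 8: 10011 XOR 10011 = 00000
Remainder = 0000 (zero — the frame passes the CRC check).

0000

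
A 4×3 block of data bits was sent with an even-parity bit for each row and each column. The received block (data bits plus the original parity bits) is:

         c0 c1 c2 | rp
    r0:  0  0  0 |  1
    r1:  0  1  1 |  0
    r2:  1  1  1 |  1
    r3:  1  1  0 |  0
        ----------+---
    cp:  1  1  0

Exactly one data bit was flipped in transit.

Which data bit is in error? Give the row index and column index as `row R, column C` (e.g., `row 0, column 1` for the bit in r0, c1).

row 0, column 0

Recompute each row's even parity and compare to rp:
  r0: data parity 0, sent rp 1 → mismatch
  r1: data parity 0, sent rp 0 → ok
  r2: data parity 1, sent rp 1 → ok
  r3: data parity 0, sent rp 0 → ok
Recompute each column's even parity and compare to cp:
  c0: data parity 0, sent cp 1 → mismatch
  c1: data parity 1, sent cp 1 → ok
  c2: data parity 0, sent cp 0 → ok
Exactly one row (r0) and one column (c0) fail → the flipped bit is at their intersection.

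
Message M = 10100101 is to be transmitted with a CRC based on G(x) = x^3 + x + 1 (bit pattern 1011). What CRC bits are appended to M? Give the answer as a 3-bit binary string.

Append 3 zeros: 10100101000. Divide by 1011 (XOR where the leading bit is 1):
  pos 0: 1010 XOR 1011 = 0001
  pos 3: 1010 XOR 1011 = 0001
  pos 6: 1100 XOR 1011 = 0111
  pos 7: 1110 XOR 1011 = 0101
Remainder (last 3 bits) = 101. This is the CRC / FCS.

101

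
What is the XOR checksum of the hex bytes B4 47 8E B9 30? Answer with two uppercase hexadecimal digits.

XOR the bytes together:
  start with 0xB4
  0xB4 ⊕ 0x47 = 0xF3
  0xF3 ⊕ 0x8E = 0x7D
  0x7D ⊕ 0xB9 = 0xC4
  0xC4 ⊕ 0x30 = 0xF4

F4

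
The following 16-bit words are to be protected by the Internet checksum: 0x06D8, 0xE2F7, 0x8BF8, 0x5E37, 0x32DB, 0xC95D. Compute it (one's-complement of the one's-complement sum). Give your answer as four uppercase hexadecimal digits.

One's-complement addition (fold any carry out of bit 15 back into bit 0):
  0x06D8 + 0xE2F7 = 0x0E9CF
  0xE9CF + 0x8BF8 = 0x175C7 → wrap carry → 0x75C8
  0x75C8 + 0x5E37 = 0x0D3FF
  0xD3FF + 0x32DB = 0x106DA → wrap carry → 0x06DB
  0x06DB + 0xC95D = 0x0D038
One's-complement sum = 0xD038.
Checksum = ~0xD038 & 0xFFFF = 0x2FC7.

2FC7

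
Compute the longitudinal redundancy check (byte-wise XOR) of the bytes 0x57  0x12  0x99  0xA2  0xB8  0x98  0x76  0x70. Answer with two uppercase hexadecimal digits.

58

XOR the bytes together:
  start with 0x57
  0x57 ⊕ 0x12 = 0x45
  0x45 ⊕ 0x99 = 0xDC
  0xDC ⊕ 0xA2 = 0x7E
  0x7E ⊕ 0xB8 = 0xC6
  0xC6 ⊕ 0x98 = 0x5E
  0x5E ⊕ 0x76 = 0x28
  0x28 ⊕ 0x70 = 0x58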